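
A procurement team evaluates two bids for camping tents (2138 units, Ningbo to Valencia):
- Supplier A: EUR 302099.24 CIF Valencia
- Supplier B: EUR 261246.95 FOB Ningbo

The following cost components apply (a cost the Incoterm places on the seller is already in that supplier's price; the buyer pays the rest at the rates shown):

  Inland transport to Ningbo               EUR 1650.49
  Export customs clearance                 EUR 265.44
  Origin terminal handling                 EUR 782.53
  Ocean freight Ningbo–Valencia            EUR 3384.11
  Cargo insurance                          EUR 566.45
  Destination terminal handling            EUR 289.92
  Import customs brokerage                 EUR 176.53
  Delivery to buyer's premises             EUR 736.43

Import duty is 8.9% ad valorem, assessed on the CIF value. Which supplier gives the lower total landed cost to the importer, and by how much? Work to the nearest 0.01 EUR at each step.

Supplier A (CIF):
The CIF price already equals the CIF value: 302099.24
Import duty = 302099.24 × 8.9% = 26886.83
Buyer bears (A): 289.92 + 176.53 + 736.43 = 1202.88
Landed cost (A) = invoice 302099.24 + 1202.88 + duty 26886.83 = 330188.95
Supplier B (FOB):
CIF value = FOB price + freight + insurance = 261246.95 + 3384.11 + 566.45 = 265197.51
Import duty = 265197.51 × 8.9% = 23602.58
Buyer bears (B): 3384.11 + 566.45 + 289.92 + 176.53 + 736.43 = 5153.44
Landed cost (B) = invoice 261246.95 + 5153.44 + duty 23602.58 = 290002.97
Difference = |330188.95 − 290002.97| = 40185.98

Supplier B is cheaper by EUR 40185.98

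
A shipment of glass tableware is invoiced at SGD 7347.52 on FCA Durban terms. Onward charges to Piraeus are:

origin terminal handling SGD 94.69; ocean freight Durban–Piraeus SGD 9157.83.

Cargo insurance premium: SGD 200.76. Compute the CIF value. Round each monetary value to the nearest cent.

CIF = FCA price + pre-shipment costs + freight + insurance
CIF = 7347.52 + 94.69 + 9157.83 + 200.76 = 16800.80

CIF value: SGD 16800.80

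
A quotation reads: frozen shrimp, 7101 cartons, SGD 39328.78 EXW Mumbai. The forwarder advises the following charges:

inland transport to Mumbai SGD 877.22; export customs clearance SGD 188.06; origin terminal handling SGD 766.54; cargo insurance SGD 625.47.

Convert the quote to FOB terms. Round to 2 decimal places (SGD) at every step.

FOB price: SGD 41160.60

Not relevant to the conversion: insurance — on the buyer under both terms; not part of either seller's price.
From EXW to FOB, the seller additionally bears: inland to port, export clearance, origin terminal.
FOB price = 39328.78 + 877.22 + 188.06 + 766.54 = 41160.60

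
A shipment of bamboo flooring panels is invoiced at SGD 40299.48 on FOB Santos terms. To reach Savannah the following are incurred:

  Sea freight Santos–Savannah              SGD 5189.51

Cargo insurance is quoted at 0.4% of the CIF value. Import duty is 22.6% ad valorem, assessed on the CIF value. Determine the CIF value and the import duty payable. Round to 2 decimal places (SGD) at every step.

Let C be the CIF value. C = FOB price + freight + 0.4% × C
C − 0.4% × C = 40299.48 + 5189.51
0.996 × C = 45488.99
C = 45488.99 / 0.996 = 45671.68
Insurance premium = 0.4% × 45671.68 = 182.69
Import duty = 45671.68 × 22.6% = 10321.80

CIF value: SGD 45671.68; import duty: SGD 10321.80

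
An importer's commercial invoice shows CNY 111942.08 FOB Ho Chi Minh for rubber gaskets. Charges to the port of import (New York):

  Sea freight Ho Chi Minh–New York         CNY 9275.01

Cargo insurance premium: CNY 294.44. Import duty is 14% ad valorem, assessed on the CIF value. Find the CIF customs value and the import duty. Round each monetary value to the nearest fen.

CIF value: CNY 121511.53; import duty: CNY 17011.61

CIF = FOB price + freight + insurance
CIF = 111942.08 + 9275.01 + 294.44 = 121511.53
Import duty = 121511.53 × 14% = 17011.61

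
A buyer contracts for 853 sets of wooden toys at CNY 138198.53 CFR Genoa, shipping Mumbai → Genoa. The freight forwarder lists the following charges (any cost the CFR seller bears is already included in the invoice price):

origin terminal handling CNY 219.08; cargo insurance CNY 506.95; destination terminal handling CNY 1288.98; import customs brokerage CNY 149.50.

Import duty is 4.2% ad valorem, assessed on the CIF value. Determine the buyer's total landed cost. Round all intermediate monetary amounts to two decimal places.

Total landed cost: CNY 145969.59

CFR: the seller pays costs through ocean freight to the destination port, but not insurance.
Already in the invoice (seller's account under CFR): origin terminal — exclude.
CIF value = CFR price + insurance = 138198.53 + 506.95 = 138705.48
Import duty = 138705.48 × 4.2% = 5825.63
Buyer bears: insurance 506.95 + destination terminal 1288.98 + brokerage 149.50 + duty 5825.63 = 7771.06
Landed cost = invoice 138198.53 + 7771.06 = 145969.59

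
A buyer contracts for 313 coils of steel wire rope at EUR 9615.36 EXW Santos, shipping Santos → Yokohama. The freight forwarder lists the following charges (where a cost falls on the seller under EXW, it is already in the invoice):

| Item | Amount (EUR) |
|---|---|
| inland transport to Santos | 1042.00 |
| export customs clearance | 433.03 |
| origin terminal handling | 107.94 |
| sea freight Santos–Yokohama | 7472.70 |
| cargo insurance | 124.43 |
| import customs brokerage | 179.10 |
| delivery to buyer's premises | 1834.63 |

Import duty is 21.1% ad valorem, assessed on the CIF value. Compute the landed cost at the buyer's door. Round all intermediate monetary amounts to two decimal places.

Total landed cost: EUR 24775.03

EXW: the seller makes goods available at their premises; the buyer bears all onward costs.
CIF value = EXW price + inland to port + export clearance + origin terminal + freight + insurance = 9615.36 + 1042.00 + 433.03 + 107.94 + 7472.70 + 124.43 = 18795.46
Import duty = 18795.46 × 21.1% = 3965.84
Buyer bears: inland to port 1042.00 + export clearance 433.03 + origin terminal 107.94 + freight 7472.70 + insurance 124.43 + brokerage 179.10 + delivery 1834.63 + duty 3965.84 = 15159.67
Landed cost = invoice 9615.36 + 15159.67 = 24775.03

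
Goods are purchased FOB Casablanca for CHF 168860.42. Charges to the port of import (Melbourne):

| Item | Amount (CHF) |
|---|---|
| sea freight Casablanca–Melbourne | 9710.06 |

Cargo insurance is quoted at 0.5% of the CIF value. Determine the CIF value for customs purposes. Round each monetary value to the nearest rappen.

CIF value: CHF 179467.82

Let C be the CIF value. C = FOB price + freight + 0.5% × C
C − 0.5% × C = 168860.42 + 9710.06
0.995 × C = 178570.48
C = 178570.48 / 0.995 = 179467.82
Insurance premium = 0.5% × 179467.82 = 897.34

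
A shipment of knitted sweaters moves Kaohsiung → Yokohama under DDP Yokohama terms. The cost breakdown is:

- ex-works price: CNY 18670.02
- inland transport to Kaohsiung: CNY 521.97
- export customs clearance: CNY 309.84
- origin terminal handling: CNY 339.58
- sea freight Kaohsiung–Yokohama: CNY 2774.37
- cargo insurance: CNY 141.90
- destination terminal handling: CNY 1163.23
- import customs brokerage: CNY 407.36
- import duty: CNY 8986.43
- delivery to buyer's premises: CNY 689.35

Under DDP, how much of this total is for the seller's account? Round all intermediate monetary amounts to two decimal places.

DDP: the seller bears all costs including import duty.
Seller's account: goods 18670.02 + inland to port 521.97 + export clearance 309.84 + origin terminal 339.58 + freight 2774.37 + insurance 141.90 + destination terminal 1163.23 + brokerage 407.36 + duty 8986.43 + delivery 689.35 = 34004.05
Buyer's account: 0.00

Seller's account: CNY 34004.05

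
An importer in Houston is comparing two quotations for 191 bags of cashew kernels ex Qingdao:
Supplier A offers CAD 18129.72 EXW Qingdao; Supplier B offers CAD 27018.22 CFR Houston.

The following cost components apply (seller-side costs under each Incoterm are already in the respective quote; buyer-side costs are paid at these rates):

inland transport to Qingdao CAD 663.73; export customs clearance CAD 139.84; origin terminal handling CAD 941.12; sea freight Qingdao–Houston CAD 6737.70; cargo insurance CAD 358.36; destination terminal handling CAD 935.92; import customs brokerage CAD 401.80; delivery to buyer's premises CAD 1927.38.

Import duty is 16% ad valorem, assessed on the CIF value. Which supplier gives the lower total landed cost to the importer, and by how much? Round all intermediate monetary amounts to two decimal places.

Supplier A (EXW):
CIF value = EXW price + inland to port + export clearance + origin terminal + freight + insurance = 18129.72 + 663.73 + 139.84 + 941.12 + 6737.70 + 358.36 = 26970.47
Import duty = 26970.47 × 16% = 4315.28
Buyer bears (A): 663.73 + 139.84 + 941.12 + 6737.70 + 358.36 + 935.92 + 401.80 + 1927.38 = 12105.85
Landed cost (A) = invoice 18129.72 + 12105.85 + duty 4315.28 = 34550.85
Supplier B (CFR):
CIF value = CFR price + insurance = 27018.22 + 358.36 = 27376.58
Import duty = 27376.58 × 16% = 4380.25
Buyer bears (B): 358.36 + 935.92 + 401.80 + 1927.38 = 3623.46
Landed cost (B) = invoice 27018.22 + 3623.46 + duty 4380.25 = 35021.93
Difference = |34550.85 − 35021.93| = 471.08

Supplier A is cheaper by CAD 471.08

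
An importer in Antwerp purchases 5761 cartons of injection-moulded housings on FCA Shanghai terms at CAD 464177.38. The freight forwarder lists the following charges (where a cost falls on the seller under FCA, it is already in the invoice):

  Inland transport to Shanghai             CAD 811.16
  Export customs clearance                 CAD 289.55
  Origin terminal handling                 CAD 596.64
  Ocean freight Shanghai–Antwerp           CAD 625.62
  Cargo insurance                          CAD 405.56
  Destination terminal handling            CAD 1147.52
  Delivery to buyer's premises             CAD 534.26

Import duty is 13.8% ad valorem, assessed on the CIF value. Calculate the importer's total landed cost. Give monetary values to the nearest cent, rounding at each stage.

Total landed cost: CAD 531768.10

FCA: the seller delivers export-cleared goods to the carrier; the buyer bears costs from that point.
Already in the invoice (seller's account under FCA): inland to port, export clearance — exclude.
CIF value = FCA price + origin terminal + freight + insurance = 464177.38 + 596.64 + 625.62 + 405.56 = 465805.20
Import duty = 465805.20 × 13.8% = 64281.12
Buyer bears: origin terminal 596.64 + freight 625.62 + insurance 405.56 + destination terminal 1147.52 + delivery 534.26 + duty 64281.12 = 67590.72
Landed cost = invoice 464177.38 + 67590.72 = 531768.10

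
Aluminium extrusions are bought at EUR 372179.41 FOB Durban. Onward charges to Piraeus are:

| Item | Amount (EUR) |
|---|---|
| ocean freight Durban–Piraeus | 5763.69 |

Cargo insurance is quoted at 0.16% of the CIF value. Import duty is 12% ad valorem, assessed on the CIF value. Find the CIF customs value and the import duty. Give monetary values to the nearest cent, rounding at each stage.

CIF value: EUR 378548.78; import duty: EUR 45425.85

Let C be the CIF value. C = FOB price + freight + 0.16% × C
C − 0.16% × C = 372179.41 + 5763.69
0.9984 × C = 377943.10
C = 377943.10 / 0.9984 = 378548.78
Insurance premium = 0.16% × 378548.78 = 605.68
Import duty = 378548.78 × 12% = 45425.85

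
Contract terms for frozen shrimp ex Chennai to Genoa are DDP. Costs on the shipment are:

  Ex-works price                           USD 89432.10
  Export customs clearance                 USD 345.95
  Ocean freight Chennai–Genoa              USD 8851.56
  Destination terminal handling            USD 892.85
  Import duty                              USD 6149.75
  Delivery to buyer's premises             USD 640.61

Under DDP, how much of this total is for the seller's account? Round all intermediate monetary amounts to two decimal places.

Seller's account: USD 106312.82

DDP: the seller bears all costs including import duty.
Seller's account: goods 89432.10 + export clearance 345.95 + freight 8851.56 + destination terminal 892.85 + duty 6149.75 + delivery 640.61 = 106312.82
Buyer's account: 0.00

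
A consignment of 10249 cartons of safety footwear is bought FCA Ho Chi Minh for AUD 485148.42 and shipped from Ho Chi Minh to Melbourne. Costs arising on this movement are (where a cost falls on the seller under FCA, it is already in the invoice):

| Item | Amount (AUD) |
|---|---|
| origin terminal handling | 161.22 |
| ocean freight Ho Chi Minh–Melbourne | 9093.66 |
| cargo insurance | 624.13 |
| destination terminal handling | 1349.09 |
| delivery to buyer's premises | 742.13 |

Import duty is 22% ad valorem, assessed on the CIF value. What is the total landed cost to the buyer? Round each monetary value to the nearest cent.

Total landed cost: AUD 606024.68

FCA: the seller delivers export-cleared goods to the carrier; the buyer bears costs from that point.
CIF value = FCA price + origin terminal + freight + insurance = 485148.42 + 161.22 + 9093.66 + 624.13 = 495027.43
Import duty = 495027.43 × 22% = 108906.03
Buyer bears: origin terminal 161.22 + freight 9093.66 + insurance 624.13 + destination terminal 1349.09 + delivery 742.13 + duty 108906.03 = 120876.26
Landed cost = invoice 485148.42 + 120876.26 = 606024.68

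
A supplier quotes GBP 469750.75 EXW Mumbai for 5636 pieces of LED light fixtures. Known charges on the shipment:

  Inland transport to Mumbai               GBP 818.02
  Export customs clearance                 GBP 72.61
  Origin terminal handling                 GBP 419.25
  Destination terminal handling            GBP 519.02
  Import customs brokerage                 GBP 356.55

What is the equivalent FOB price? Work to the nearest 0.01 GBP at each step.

Not relevant to the conversion: destination terminal, brokerage — on the buyer under both terms; not part of either seller's price.
From EXW to FOB, the seller additionally bears: inland to port, export clearance, origin terminal.
FOB price = 469750.75 + 818.02 + 72.61 + 419.25 = 471060.63

FOB price: GBP 471060.63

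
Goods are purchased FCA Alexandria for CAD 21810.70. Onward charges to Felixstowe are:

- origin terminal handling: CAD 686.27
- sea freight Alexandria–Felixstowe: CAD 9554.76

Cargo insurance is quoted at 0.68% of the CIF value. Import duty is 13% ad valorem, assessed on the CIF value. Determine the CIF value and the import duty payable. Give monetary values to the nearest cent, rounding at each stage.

Let C be the CIF value. C = FCA price + pre-shipment costs + freight + 0.68% × C
C − 0.68% × C = 21810.70 + 686.27 + 9554.76
0.9932 × C = 32051.73
C = 32051.73 / 0.9932 = 32271.17
Insurance premium = 0.68% × 32271.17 = 219.44
Import duty = 32271.17 × 13% = 4195.25

CIF value: CAD 32271.17; import duty: CAD 4195.25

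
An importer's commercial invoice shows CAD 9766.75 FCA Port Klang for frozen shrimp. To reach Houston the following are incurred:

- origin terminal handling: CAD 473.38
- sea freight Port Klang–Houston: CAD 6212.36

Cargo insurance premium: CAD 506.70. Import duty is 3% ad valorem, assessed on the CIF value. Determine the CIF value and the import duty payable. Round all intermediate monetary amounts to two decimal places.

CIF = FCA price + pre-shipment costs + freight + insurance
CIF = 9766.75 + 473.38 + 6212.36 + 506.70 = 16959.19
Import duty = 16959.19 × 3% = 508.78

CIF value: CAD 16959.19; import duty: CAD 508.78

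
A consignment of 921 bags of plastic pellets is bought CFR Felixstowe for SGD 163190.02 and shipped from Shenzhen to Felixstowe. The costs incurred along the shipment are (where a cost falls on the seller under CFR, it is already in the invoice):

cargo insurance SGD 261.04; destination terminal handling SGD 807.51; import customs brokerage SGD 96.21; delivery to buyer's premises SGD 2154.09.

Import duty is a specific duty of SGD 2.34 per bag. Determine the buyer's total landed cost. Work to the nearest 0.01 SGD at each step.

Total landed cost: SGD 168664.01

CFR: the seller pays costs through ocean freight to the destination port, but not insurance.
CIF value = CFR price + insurance = 163190.02 + 261.04 = 163451.06
Import duty = 921 × 2.34 = 2155.14
Buyer bears: insurance 261.04 + destination terminal 807.51 + brokerage 96.21 + delivery 2154.09 + duty 2155.14 = 5473.99
Landed cost = invoice 163190.02 + 5473.99 = 168664.01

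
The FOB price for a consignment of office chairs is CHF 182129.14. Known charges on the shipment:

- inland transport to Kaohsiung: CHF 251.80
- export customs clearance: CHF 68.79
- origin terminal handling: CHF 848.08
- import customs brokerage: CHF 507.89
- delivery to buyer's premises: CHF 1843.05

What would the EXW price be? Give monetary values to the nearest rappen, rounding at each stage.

Not relevant to the conversion: brokerage, delivery — on the buyer under both terms; not part of either seller's price.
From FOB to EXW, the seller no longer bears: inland to port, export clearance, origin terminal.
EXW price = 182129.14 − 251.80 − 68.79 − 848.08 = 180960.47

EXW price: CHF 180960.47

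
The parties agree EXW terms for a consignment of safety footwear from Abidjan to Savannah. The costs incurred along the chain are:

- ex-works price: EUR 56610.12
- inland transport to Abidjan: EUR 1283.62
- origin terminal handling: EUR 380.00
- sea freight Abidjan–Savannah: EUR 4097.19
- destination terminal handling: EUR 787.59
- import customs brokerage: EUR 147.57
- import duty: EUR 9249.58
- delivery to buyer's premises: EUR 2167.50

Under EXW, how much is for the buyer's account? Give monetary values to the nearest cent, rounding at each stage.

EXW: the seller makes goods available at their premises; the buyer bears all onward costs.
Seller's account: goods 56610.12 = 56610.12
Buyer's account: inland to port 1283.62 + origin terminal 380.00 + freight 4097.19 + destination terminal 787.59 + brokerage 147.57 + duty 9249.58 + delivery 2167.50 = 18113.05

Buyer's account: EUR 18113.05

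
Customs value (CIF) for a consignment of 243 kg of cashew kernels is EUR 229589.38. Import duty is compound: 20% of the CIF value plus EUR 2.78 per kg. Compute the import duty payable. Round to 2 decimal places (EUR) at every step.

Ad valorem component: 229589.38 × 20% = 45917.88
Specific component: 243 × 2.78 = 675.54
Import duty = 45917.88 + 675.54 = 46593.42

Import duty: EUR 46593.42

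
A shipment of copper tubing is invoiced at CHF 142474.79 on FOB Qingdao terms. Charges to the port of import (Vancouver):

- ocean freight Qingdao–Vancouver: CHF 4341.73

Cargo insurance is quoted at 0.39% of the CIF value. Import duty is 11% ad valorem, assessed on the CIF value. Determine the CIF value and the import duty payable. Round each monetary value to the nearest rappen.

Let C be the CIF value. C = FOB price + freight + 0.39% × C
C − 0.39% × C = 142474.79 + 4341.73
0.9961 × C = 146816.52
C = 146816.52 / 0.9961 = 147391.35
Insurance premium = 0.39% × 147391.35 = 574.83
Import duty = 147391.35 × 11% = 16213.05

CIF value: CHF 147391.35; import duty: CHF 16213.05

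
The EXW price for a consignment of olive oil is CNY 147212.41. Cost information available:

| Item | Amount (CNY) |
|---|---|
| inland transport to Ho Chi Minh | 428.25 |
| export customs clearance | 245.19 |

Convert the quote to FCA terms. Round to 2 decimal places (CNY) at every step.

From EXW to FCA, the seller additionally bears: inland to port, export clearance.
FCA price = 147212.41 + 428.25 + 245.19 = 147885.85

FCA price: CNY 147885.85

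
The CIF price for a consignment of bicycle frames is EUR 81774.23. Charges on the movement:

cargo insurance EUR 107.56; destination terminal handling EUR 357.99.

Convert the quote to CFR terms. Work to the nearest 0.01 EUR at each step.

CFR price: EUR 81666.67

Not relevant to the conversion: destination terminal — on the buyer under both terms; not part of either seller's price.
From CIF to CFR, the seller no longer bears: insurance.
CFR price = 81774.23 − 107.56 = 81666.67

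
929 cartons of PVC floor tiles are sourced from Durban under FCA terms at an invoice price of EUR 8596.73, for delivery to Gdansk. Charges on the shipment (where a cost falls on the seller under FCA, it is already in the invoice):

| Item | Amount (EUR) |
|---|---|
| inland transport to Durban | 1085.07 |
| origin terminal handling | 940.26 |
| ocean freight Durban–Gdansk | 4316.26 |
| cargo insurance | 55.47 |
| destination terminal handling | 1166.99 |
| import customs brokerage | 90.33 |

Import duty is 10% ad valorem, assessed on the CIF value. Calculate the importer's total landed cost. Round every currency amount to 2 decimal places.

Total landed cost: EUR 16556.91

FCA: the seller delivers export-cleared goods to the carrier; the buyer bears costs from that point.
Already in the invoice (seller's account under FCA): inland to port — exclude.
CIF value = FCA price + origin terminal + freight + insurance = 8596.73 + 940.26 + 4316.26 + 55.47 = 13908.72
Import duty = 13908.72 × 10% = 1390.87
Buyer bears: origin terminal 940.26 + freight 4316.26 + insurance 55.47 + destination terminal 1166.99 + brokerage 90.33 + duty 1390.87 = 7960.18
Landed cost = invoice 8596.73 + 7960.18 = 16556.91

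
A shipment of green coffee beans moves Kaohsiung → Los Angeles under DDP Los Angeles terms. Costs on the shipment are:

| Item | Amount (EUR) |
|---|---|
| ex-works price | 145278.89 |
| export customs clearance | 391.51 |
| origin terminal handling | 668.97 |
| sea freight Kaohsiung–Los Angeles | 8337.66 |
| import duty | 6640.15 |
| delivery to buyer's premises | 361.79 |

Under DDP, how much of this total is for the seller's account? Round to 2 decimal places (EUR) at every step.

Seller's account: EUR 161678.97

DDP: the seller bears all costs including import duty.
Seller's account: goods 145278.89 + export clearance 391.51 + origin terminal 668.97 + freight 8337.66 + duty 6640.15 + delivery 361.79 = 161678.97
Buyer's account: 0.00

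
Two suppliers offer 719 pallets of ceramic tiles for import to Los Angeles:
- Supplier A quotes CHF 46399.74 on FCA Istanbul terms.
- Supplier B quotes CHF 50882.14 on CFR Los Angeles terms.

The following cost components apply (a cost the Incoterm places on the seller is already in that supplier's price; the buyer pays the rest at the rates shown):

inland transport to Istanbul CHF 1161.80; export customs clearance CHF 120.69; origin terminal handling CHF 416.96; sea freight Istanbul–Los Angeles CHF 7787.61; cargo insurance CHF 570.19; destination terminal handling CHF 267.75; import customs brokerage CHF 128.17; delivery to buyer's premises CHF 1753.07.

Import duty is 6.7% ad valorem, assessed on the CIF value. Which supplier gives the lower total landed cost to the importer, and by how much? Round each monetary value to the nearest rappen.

Supplier A (FCA):
CIF value = FCA price + origin terminal + freight + insurance = 46399.74 + 416.96 + 7787.61 + 570.19 = 55174.50
Import duty = 55174.50 × 6.7% = 3696.69
Buyer bears (A): 416.96 + 7787.61 + 570.19 + 267.75 + 128.17 + 1753.07 = 10923.75
Landed cost (A) = invoice 46399.74 + 10923.75 + duty 3696.69 = 61020.18
Supplier B (CFR):
CIF value = CFR price + insurance = 50882.14 + 570.19 = 51452.33
Import duty = 51452.33 × 6.7% = 3447.31
Buyer bears (B): 570.19 + 267.75 + 128.17 + 1753.07 = 2719.18
Landed cost (B) = invoice 50882.14 + 2719.18 + duty 3447.31 = 57048.63
Difference = |61020.18 − 57048.63| = 3971.55

Supplier B is cheaper by CHF 3971.55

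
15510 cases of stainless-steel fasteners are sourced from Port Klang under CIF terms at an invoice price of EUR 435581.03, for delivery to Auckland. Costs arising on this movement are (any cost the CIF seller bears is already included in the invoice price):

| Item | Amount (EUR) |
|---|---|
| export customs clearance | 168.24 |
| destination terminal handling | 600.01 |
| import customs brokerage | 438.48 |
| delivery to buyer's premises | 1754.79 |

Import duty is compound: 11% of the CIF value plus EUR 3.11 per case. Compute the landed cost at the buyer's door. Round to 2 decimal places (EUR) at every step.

Total landed cost: EUR 534524.32

CIF: the seller pays costs through ocean freight and marine insurance to the destination port.
Already in the invoice (seller's account under CIF): export clearance — exclude.
The CIF price already equals the CIF value: 435581.03
Ad valorem component: 435581.03 × 11% = 47913.91
Specific component: 15510 × 3.11 = 48236.10
Import duty = 47913.91 + 48236.10 = 96150.01
Buyer bears: destination terminal 600.01 + brokerage 438.48 + delivery 1754.79 + duty 96150.01 = 98943.29
Landed cost = invoice 435581.03 + 98943.29 = 534524.32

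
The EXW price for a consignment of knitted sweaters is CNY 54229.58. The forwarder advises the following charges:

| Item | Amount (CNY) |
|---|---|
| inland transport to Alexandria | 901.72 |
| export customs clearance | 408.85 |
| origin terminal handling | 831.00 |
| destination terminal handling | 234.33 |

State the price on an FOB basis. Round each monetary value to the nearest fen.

FOB price: CNY 56371.15

Not relevant to the conversion: destination terminal — on the buyer under both terms; not part of either seller's price.
From EXW to FOB, the seller additionally bears: inland to port, export clearance, origin terminal.
FOB price = 54229.58 + 901.72 + 408.85 + 831.00 = 56371.15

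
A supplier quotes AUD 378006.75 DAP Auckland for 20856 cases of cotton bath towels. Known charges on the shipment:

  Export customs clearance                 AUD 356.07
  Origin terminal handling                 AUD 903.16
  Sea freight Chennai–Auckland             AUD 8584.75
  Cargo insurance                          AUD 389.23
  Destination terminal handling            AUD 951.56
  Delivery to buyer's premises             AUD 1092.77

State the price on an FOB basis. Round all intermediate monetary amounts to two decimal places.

FOB price: AUD 366988.44

Not relevant to the conversion: origin terminal, export clearance — on the seller under both DAP and FOB; already in the DAP price and stays in the FOB price.
From DAP to FOB, the seller no longer bears: freight, insurance, destination terminal, delivery.
FOB price = 378006.75 − 8584.75 − 389.23 − 951.56 − 1092.77 = 366988.44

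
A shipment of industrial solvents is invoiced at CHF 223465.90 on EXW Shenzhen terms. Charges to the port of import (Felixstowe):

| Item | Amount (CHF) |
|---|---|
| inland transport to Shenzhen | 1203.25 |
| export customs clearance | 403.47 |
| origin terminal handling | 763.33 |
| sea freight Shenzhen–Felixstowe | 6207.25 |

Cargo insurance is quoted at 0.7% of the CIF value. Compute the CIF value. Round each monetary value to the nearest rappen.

CIF value: CHF 233678.95

Let C be the CIF value. C = EXW price + pre-shipment costs + freight + 0.7% × C
C − 0.7% × C = 223465.90 + 1203.25 + 403.47 + 763.33 + 6207.25
0.993 × C = 232043.20
C = 232043.20 / 0.993 = 233678.95
Insurance premium = 0.7% × 233678.95 = 1635.75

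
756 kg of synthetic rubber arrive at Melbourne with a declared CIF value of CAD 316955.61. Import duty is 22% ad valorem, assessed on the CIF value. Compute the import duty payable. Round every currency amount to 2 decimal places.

Import duty = 316955.61 × 22% = 69730.23

Import duty: CAD 69730.23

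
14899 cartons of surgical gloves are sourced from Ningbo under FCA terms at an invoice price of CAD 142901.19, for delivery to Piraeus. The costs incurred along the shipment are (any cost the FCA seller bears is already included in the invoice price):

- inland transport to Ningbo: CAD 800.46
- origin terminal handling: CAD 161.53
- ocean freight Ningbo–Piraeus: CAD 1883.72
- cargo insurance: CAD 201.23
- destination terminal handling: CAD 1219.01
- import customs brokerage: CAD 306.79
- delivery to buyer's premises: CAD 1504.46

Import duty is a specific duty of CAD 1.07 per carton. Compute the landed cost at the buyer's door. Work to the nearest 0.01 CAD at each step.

FCA: the seller delivers export-cleared goods to the carrier; the buyer bears costs from that point.
Already in the invoice (seller's account under FCA): inland to port — exclude.
CIF value = FCA price + origin terminal + freight + insurance = 142901.19 + 161.53 + 1883.72 + 201.23 = 145147.67
Import duty = 14899 × 1.07 = 15941.93
Buyer bears: origin terminal 161.53 + freight 1883.72 + insurance 201.23 + destination terminal 1219.01 + brokerage 306.79 + delivery 1504.46 + duty 15941.93 = 21218.67
Landed cost = invoice 142901.19 + 21218.67 = 164119.86

Total landed cost: CAD 164119.86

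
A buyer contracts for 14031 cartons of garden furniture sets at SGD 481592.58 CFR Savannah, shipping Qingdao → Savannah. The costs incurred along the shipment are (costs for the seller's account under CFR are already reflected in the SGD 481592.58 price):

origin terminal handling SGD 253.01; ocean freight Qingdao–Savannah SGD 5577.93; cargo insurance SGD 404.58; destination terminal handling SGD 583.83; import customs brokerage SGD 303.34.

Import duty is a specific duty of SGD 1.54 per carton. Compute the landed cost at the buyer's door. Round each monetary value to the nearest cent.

Total landed cost: SGD 504492.07

CFR: the seller pays costs through ocean freight to the destination port, but not insurance.
Already in the invoice (seller's account under CFR): origin terminal, freight — exclude.
CIF value = CFR price + insurance = 481592.58 + 404.58 = 481997.16
Import duty = 14031 × 1.54 = 21607.74
Buyer bears: insurance 404.58 + destination terminal 583.83 + brokerage 303.34 + duty 21607.74 = 22899.49
Landed cost = invoice 481592.58 + 22899.49 = 504492.07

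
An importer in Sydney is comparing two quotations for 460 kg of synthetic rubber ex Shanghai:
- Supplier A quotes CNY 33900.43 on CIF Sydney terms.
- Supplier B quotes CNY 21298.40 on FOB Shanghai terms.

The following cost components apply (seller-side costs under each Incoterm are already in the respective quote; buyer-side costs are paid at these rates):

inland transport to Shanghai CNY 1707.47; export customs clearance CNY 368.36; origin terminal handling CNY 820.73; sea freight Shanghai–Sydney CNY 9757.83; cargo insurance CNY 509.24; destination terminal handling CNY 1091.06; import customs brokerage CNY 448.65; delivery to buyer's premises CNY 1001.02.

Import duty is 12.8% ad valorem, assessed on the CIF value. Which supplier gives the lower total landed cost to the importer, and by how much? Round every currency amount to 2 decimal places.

Supplier B is cheaper by CNY 2633.84

Supplier A (CIF):
The CIF price already equals the CIF value: 33900.43
Import duty = 33900.43 × 12.8% = 4339.26
Buyer bears (A): 1091.06 + 448.65 + 1001.02 = 2540.73
Landed cost (A) = invoice 33900.43 + 2540.73 + duty 4339.26 = 40780.42
Supplier B (FOB):
CIF value = FOB price + freight + insurance = 21298.40 + 9757.83 + 509.24 = 31565.47
Import duty = 31565.47 × 12.8% = 4040.38
Buyer bears (B): 9757.83 + 509.24 + 1091.06 + 448.65 + 1001.02 = 12807.80
Landed cost (B) = invoice 21298.40 + 12807.80 + duty 4040.38 = 38146.58
Difference = |40780.42 − 38146.58| = 2633.84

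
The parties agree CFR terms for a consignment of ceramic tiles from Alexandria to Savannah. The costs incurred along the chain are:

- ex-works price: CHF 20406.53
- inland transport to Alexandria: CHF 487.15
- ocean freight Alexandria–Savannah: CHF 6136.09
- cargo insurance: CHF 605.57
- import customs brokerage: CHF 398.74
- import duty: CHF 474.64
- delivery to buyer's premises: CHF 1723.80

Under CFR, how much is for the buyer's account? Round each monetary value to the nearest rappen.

Buyer's account: CHF 3202.75

CFR: the seller pays costs through ocean freight to the destination port, but not insurance.
Seller's account: goods 20406.53 + inland to port 487.15 + freight 6136.09 = 27029.77
Buyer's account: insurance 605.57 + brokerage 398.74 + duty 474.64 + delivery 1723.80 = 3202.75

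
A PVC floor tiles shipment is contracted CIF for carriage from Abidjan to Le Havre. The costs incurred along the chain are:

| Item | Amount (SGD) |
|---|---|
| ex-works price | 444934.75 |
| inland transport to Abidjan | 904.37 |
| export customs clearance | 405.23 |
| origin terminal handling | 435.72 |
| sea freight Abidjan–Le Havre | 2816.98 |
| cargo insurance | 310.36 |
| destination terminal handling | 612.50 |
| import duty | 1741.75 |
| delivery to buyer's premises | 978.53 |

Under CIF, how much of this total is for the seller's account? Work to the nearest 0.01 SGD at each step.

Seller's account: SGD 449807.41

CIF: the seller pays costs through ocean freight and marine insurance to the destination port.
Seller's account: goods 444934.75 + inland to port 904.37 + export clearance 405.23 + origin terminal 435.72 + freight 2816.98 + insurance 310.36 = 449807.41
Buyer's account: destination terminal 612.50 + duty 1741.75 + delivery 978.53 = 3332.78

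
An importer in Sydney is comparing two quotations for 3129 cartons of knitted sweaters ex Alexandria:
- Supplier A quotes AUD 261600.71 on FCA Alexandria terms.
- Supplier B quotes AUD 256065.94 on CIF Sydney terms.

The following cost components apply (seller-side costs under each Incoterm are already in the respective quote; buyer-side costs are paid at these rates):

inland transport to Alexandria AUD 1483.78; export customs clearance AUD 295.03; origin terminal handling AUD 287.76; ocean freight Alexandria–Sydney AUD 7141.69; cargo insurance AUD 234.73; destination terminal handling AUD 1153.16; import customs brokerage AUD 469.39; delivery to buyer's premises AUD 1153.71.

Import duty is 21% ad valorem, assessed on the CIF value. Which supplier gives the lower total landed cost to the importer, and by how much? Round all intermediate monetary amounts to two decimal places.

Supplier A (FCA):
CIF value = FCA price + origin terminal + freight + insurance = 261600.71 + 287.76 + 7141.69 + 234.73 = 269264.89
Import duty = 269264.89 × 21% = 56545.63
Buyer bears (A): 287.76 + 7141.69 + 234.73 + 1153.16 + 469.39 + 1153.71 = 10440.44
Landed cost (A) = invoice 261600.71 + 10440.44 + duty 56545.63 = 328586.78
Supplier B (CIF):
The CIF price already equals the CIF value: 256065.94
Import duty = 256065.94 × 21% = 53773.85
Buyer bears (B): 1153.16 + 469.39 + 1153.71 = 2776.26
Landed cost (B) = invoice 256065.94 + 2776.26 + duty 53773.85 = 312616.05
Difference = |328586.78 − 312616.05| = 15970.73

Supplier B is cheaper by AUD 15970.73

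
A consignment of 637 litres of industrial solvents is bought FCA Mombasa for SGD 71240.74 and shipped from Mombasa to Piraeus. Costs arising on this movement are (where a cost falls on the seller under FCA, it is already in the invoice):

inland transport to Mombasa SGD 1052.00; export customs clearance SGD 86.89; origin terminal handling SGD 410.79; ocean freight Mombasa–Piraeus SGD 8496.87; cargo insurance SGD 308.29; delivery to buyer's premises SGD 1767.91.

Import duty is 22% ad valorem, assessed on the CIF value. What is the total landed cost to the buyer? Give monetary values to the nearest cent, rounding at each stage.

Total landed cost: SGD 99925.07

FCA: the seller delivers export-cleared goods to the carrier; the buyer bears costs from that point.
Already in the invoice (seller's account under FCA): inland to port, export clearance — exclude.
CIF value = FCA price + origin terminal + freight + insurance = 71240.74 + 410.79 + 8496.87 + 308.29 = 80456.69
Import duty = 80456.69 × 22% = 17700.47
Buyer bears: origin terminal 410.79 + freight 8496.87 + insurance 308.29 + delivery 1767.91 + duty 17700.47 = 28684.33
Landed cost = invoice 71240.74 + 28684.33 = 99925.07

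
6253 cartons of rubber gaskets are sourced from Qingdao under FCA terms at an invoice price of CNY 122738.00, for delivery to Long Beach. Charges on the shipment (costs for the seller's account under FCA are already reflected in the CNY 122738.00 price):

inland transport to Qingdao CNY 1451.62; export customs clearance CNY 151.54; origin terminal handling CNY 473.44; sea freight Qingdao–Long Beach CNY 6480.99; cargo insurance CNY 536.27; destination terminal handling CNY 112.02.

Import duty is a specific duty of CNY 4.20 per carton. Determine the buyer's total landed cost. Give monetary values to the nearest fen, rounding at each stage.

FCA: the seller delivers export-cleared goods to the carrier; the buyer bears costs from that point.
Already in the invoice (seller's account under FCA): inland to port, export clearance — exclude.
CIF value = FCA price + origin terminal + freight + insurance = 122738.00 + 473.44 + 6480.99 + 536.27 = 130228.70
Import duty = 6253 × 4.20 = 26262.60
Buyer bears: origin terminal 473.44 + freight 6480.99 + insurance 536.27 + destination terminal 112.02 + duty 26262.60 = 33865.32
Landed cost = invoice 122738.00 + 33865.32 = 156603.32

Total landed cost: CNY 156603.32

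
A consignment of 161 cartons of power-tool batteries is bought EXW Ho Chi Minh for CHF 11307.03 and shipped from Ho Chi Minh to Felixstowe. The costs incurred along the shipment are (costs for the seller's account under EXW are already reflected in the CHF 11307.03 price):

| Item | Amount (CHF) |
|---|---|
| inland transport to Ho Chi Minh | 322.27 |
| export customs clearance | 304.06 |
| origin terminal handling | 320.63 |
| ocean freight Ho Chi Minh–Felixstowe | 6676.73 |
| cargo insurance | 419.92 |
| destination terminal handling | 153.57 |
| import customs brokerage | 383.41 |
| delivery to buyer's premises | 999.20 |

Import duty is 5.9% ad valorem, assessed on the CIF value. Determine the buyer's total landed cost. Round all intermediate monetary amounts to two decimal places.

Total landed cost: CHF 22028.51

EXW: the seller makes goods available at their premises; the buyer bears all onward costs.
CIF value = EXW price + inland to port + export clearance + origin terminal + freight + insurance = 11307.03 + 322.27 + 304.06 + 320.63 + 6676.73 + 419.92 = 19350.64
Import duty = 19350.64 × 5.9% = 1141.69
Buyer bears: inland to port 322.27 + export clearance 304.06 + origin terminal 320.63 + freight 6676.73 + insurance 419.92 + destination terminal 153.57 + brokerage 383.41 + delivery 999.20 + duty 1141.69 = 10721.48
Landed cost = invoice 11307.03 + 10721.48 = 22028.51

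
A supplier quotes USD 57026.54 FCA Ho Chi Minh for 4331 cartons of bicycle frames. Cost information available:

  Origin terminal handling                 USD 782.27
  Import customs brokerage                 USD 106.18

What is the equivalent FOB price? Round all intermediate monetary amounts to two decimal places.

FOB price: USD 57808.81

Not relevant to the conversion: brokerage — on the buyer under both terms; not part of either seller's price.
From FCA to FOB, the seller additionally bears: origin terminal.
FOB price = 57026.54 + 782.27 = 57808.81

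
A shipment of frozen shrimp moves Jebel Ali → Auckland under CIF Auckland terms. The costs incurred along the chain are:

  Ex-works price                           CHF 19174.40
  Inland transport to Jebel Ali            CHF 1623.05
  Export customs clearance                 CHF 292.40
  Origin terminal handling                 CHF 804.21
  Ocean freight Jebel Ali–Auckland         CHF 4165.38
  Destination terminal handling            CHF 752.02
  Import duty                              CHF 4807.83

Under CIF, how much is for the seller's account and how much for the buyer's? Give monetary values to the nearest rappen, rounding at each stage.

Seller: CHF 26059.44; buyer: CHF 5559.85

CIF: the seller pays costs through ocean freight and marine insurance to the destination port.
Seller's account: goods 19174.40 + inland to port 1623.05 + export clearance 292.40 + origin terminal 804.21 + freight 4165.38 = 26059.44
Buyer's account: destination terminal 752.02 + duty 4807.83 = 5559.85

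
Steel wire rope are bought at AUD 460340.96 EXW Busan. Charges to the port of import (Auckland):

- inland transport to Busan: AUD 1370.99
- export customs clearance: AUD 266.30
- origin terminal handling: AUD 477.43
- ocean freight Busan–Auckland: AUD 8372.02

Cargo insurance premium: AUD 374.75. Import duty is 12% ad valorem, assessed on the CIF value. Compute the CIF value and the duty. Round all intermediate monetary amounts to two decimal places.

CIF value: AUD 471202.45; import duty: AUD 56544.29

CIF = EXW price + pre-shipment costs + freight + insurance
CIF = 460340.96 + 1370.99 + 266.30 + 477.43 + 8372.02 + 374.75 = 471202.45
Import duty = 471202.45 × 12% = 56544.29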